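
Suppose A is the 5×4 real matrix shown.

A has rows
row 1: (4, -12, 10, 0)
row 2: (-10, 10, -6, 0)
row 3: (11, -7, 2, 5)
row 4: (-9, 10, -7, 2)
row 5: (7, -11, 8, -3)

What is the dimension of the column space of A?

Row reduce to echelon form.
R2 ← R2 + (5/2)·R1: [0, -20, 19, 0]
R3 ← R3 − (11/4)·R1: [0, 26, -51/2, 5]
R4 ← R4 + (9/4)·R1: [0, -17, 31/2, 2]
R5 ← R5 − (7/4)·R1: [0, 10, -19/2, -3]
R3 ← R3 + (13/10)·R2: [0, 0, -4/5, 5]
R4 ← R4 − (17/20)·R2: [0, 0, -13/20, 2]
R5 ← R5 + (1/2)·R2: [0, 0, 0, -3]
R4 ← R4 − (13/16)·R3: [0, 0, 0, -33/16]
R5 ← R5 − (16/11)·R4: [0, 0, 0, 0]
Echelon form has 4 nonzero rows, so rank(A) = 4.
The column space has dimension equal to the rank: 4.

4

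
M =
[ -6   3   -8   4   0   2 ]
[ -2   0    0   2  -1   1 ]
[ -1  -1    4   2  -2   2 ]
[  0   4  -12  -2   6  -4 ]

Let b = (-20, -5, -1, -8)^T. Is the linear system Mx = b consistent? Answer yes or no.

yes

Row reduce the augmented matrix [M | b].
R2 ← R2 − (1/3)·R1: [0, -1, 8/3, 2/3, -1, 1/3, 5/3]
R3 ← R3 − (1/6)·R1: [0, -3/2, 16/3, 4/3, -2, 5/3, 7/3]
R3 ← R3 − (3/2)·R2: [0, 0, 4/3, 1/3, -1/2, 7/6, -1/6]
R4 ← R4 + (4)·R2: [0, 0, -4/3, 2/3, 2, -8/3, -4/3]
R4 ← R4 + R3: [0, 0, 0, 1, 3/2, -3/2, -3/2]
The echelon form has 4 nonzero rows, and every pivot lies in the first 6 columns, so rank(M) = rank([M|b]) = 4.
The system is consistent.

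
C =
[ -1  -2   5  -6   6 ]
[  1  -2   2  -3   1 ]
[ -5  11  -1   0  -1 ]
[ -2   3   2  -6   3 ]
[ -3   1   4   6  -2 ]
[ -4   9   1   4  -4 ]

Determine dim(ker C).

Row reduce to echelon form.
R2 ← R2 + R1: [0, -4, 7, -9, 7]
R3 ← R3 − (5)·R1: [0, 21, -26, 30, -31]
R4 ← R4 − (2)·R1: [0, 7, -8, 6, -9]
R5 ← R5 − (3)·R1: [0, 7, -11, 24, -20]
R6 ← R6 − (4)·R1: [0, 17, -19, 28, -28]
R3 ← R3 + (21/4)·R2: [0, 0, 43/4, -69/4, 23/4]
R4 ← R4 + (7/4)·R2: [0, 0, 17/4, -39/4, 13/4]
R5 ← R5 + (7/4)·R2: [0, 0, 5/4, 33/4, -31/4]
R6 ← R6 + (17/4)·R2: [0, 0, 43/4, -41/4, 7/4]
R4 ← R4 − (17/43)·R3: [0, 0, 0, -126/43, 42/43]
R5 ← R5 − (5/43)·R3: [0, 0, 0, 441/43, -362/43]
R6 ← R6 − R3: [0, 0, 0, 7, -4]
R5 ← R5 + (7/2)·R4: [0, 0, 0, 0, -5]
R6 ← R6 + (43/18)·R4: [0, 0, 0, 0, -5/3]
R6 ← R6 − (1/3)·R5: [0, 0, 0, 0, 0]
5 nonzero rows, so rank(C) = 5.
C has 5 columns; by rank–nullity, nullity = 5 − 5 = 0.

0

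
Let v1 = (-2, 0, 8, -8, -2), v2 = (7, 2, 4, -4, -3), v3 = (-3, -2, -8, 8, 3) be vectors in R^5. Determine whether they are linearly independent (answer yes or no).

yes

Form the matrix with these vectors as rows and row reduce.
R2 ← R2 + (7/2)·R1: [0, 2, 32, -32, -10]
R3 ← R3 − (3/2)·R1: [0, -2, -20, 20, 6]
R3 ← R3 + R2: [0, 0, 12, -12, -4]
3 nonzero rows, so the 3 vectors span a space of dimension 3.
Since 3 = 3, the vectors are linearly independent.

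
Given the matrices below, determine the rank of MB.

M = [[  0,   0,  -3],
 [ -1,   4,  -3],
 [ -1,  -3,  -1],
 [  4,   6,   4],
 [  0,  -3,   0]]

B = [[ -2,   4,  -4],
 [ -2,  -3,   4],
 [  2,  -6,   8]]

First compute MB:
[[ -6,  18, -24],
 [-12,   2,  -4],
 [  6,  11, -16],
 [-12, -26,  40],
 [  6,   9, -12]]
Now row reduce the product.
R2 ← R2 − (2)·R1: [0, -34, 44]
R3 ← R3 + R1: [0, 29, -40]
R4 ← R4 − (2)·R1: [0, -62, 88]
R5 ← R5 + R1: [0, 27, -36]
R3 ← R3 + (29/34)·R2: [0, 0, -42/17]
R4 ← R4 − (31/17)·R2: [0, 0, 132/17]
R5 ← R5 + (27/34)·R2: [0, 0, -18/17]
R4 ← R4 + (22/7)·R3: [0, 0, 0]
R5 ← R5 − (3/7)·R3: [0, 0, 0]
3 nonzero rows, so rank(MB) = 3.

3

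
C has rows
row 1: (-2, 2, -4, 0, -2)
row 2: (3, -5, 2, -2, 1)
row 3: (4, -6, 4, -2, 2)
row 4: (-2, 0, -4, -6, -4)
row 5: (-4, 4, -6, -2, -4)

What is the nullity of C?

Row reduce to echelon form.
R2 ← R2 + (3/2)·R1: [0, -2, -4, -2, -2]
R3 ← R3 + (2)·R1: [0, -2, -4, -2, -2]
R4 ← R4 − R1: [0, -2, 0, -6, -2]
R5 ← R5 − (2)·R1: [0, 0, 2, -2, 0]
R3 ← R3 − R2: [0, 0, 0, 0, 0]
R4 ← R4 − R2: [0, 0, 4, -4, 0]
Swap R3 ↔ R4
R5 ← R5 − (1/2)·R3: [0, 0, 0, 0, 0]
3 nonzero rows, so rank(C) = 3.
C has 5 columns; by rank–nullity, nullity = 5 − 3 = 2.

2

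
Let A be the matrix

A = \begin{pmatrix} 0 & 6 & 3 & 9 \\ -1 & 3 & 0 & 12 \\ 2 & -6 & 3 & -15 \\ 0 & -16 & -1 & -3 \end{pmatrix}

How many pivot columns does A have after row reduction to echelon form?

Row reduce to echelon form.
Swap R1 ↔ R2
R3 ← R3 + (2)·R1: [0, 0, 3, 9]
R4 ← R4 + (8/3)·R2: [0, 0, 7, 21]
R4 ← R4 − (7/3)·R3: [0, 0, 0, 0]
Echelon form has 3 nonzero rows, so rank(A) = 3.
Each nonzero row contributes one pivot column: 3 pivot columns.

3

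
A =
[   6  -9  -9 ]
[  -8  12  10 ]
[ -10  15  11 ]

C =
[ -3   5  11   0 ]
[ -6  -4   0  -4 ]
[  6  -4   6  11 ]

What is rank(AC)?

2

First compute AC:
[[-18, 102,  12, -63],
 [ 12, -128, -28,  62],
 [  6, -154, -44,  61]]
Now row reduce the product.
R2 ← R2 + (2/3)·R1: [0, -60, -20, 20]
R3 ← R3 + (1/3)·R1: [0, -120, -40, 40]
R3 ← R3 − (2)·R2: [0, 0, 0, 0]
2 nonzero rows, so rank(AC) = 2.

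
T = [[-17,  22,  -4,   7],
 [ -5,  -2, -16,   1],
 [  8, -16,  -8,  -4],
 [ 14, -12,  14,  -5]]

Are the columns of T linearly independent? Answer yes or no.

Row reduce T to echelon form.
R2 ← R2 − (5/17)·R1: [0, -144/17, -252/17, -18/17]
R3 ← R3 + (8/17)·R1: [0, -96/17, -168/17, -12/17]
R4 ← R4 + (14/17)·R1: [0, 104/17, 182/17, 13/17]
R3 ← R3 − (2/3)·R2: [0, 0, 0, 0]
R4 ← R4 + (13/18)·R2: [0, 0, 0, 0]
2 pivots among 4 columns.
Only 2 < 4 pivot columns, so the columns are linearly dependent.

no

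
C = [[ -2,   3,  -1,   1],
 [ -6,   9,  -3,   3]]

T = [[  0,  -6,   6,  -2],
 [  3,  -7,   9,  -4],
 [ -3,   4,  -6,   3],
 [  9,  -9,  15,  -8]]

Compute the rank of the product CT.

First compute CT:
[[ 21, -22,  36, -19],
 [ 63, -66, 108, -57]]
Now row reduce the product.
R2 ← R2 − (3)·R1: [0, 0, 0, 0]
1 nonzero row, so rank(CT) = 1.

1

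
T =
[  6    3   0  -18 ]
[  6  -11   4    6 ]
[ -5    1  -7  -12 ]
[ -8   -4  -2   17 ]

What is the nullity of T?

Row reduce to echelon form.
R2 ← R2 − R1: [0, -14, 4, 24]
R3 ← R3 + (5/6)·R1: [0, 7/2, -7, -27]
R4 ← R4 + (4/3)·R1: [0, 0, -2, -7]
R3 ← R3 + (1/4)·R2: [0, 0, -6, -21]
R4 ← R4 − (1/3)·R3: [0, 0, 0, 0]
3 nonzero rows, so rank(T) = 3.
T has 4 columns; by rank–nullity, nullity = 4 − 3 = 1.

1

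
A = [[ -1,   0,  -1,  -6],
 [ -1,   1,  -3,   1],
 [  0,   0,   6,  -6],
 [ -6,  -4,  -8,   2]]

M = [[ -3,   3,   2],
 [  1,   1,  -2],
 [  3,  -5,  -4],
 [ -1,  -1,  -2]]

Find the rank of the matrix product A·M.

3

First compute AM:
[[  6,   8,  14],
 [ -6,  12,   6],
 [ 24, -24, -12],
 [-12,  16,  24]]
Now row reduce the product.
R2 ← R2 + R1: [0, 20, 20]
R3 ← R3 − (4)·R1: [0, -56, -68]
R4 ← R4 + (2)·R1: [0, 32, 52]
R3 ← R3 + (14/5)·R2: [0, 0, -12]
R4 ← R4 − (8/5)·R2: [0, 0, 20]
R4 ← R4 + (5/3)·R3: [0, 0, 0]
3 nonzero rows, so rank(AM) = 3.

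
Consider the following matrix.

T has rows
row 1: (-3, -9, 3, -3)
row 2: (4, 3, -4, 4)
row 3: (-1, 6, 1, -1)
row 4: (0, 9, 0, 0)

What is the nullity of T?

2

Row reduce to echelon form.
R2 ← R2 + (4/3)·R1: [0, -9, 0, 0]
R3 ← R3 − (1/3)·R1: [0, 9, 0, 0]
R3 ← R3 + R2: [0, 0, 0, 0]
R4 ← R4 + R2: [0, 0, 0, 0]
2 nonzero rows, so rank(T) = 2.
T has 4 columns; by rank–nullity, nullity = 4 − 2 = 2.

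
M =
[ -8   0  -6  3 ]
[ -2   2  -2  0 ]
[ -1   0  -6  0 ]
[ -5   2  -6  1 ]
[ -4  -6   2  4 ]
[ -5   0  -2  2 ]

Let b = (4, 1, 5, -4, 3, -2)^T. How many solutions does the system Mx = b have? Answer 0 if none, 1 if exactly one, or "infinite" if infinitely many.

Row reduce the augmented matrix [M | b].
R2 ← R2 − (1/4)·R1: [0, 2, -1/2, -3/4, 0]
R3 ← R3 − (1/8)·R1: [0, 0, -21/4, -3/8, 9/2]
R4 ← R4 − (5/8)·R1: [0, 2, -9/4, -7/8, -13/2]
R5 ← R5 − (1/2)·R1: [0, -6, 5, 5/2, 1]
R6 ← R6 − (5/8)·R1: [0, 0, 7/4, 1/8, -9/2]
R4 ← R4 − R2: [0, 0, -7/4, -1/8, -13/2]
R5 ← R5 + (3)·R2: [0, 0, 7/2, 1/4, 1]
R4 ← R4 − (1/3)·R3: [0, 0, 0, 0, -8]
R5 ← R5 + (2/3)·R3: [0, 0, 0, 0, 4]
R6 ← R6 + (1/3)·R3: [0, 0, 0, 0, -3]
R5 ← R5 + (1/2)·R4: [0, 0, 0, 0, 0]
R6 ← R6 − (3/8)·R4: [0, 0, 0, 0, 0]
The echelon form has 4 nonzero rows; the last pivot sits in the augmented column, so rank(M) = 3 but rank([M|b]) = 4.
Since the ranks differ, the system is inconsistent.
It has no solutions.

0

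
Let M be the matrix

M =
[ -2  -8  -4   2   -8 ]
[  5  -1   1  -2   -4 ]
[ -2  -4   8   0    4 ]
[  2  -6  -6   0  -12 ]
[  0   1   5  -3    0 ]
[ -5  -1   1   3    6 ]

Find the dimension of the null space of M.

Row reduce to echelon form.
R2 ← R2 + (5/2)·R1: [0, -21, -9, 3, -24]
R3 ← R3 − R1: [0, 4, 12, -2, 12]
R4 ← R4 + R1: [0, -14, -10, 2, -20]
R6 ← R6 − (5/2)·R1: [0, 19, 11, -2, 26]
R3 ← R3 + (4/21)·R2: [0, 0, 72/7, -10/7, 52/7]
R4 ← R4 − (2/3)·R2: [0, 0, -4, 0, -4]
R5 ← R5 + (1/21)·R2: [0, 0, 32/7, -20/7, -8/7]
R6 ← R6 + (19/21)·R2: [0, 0, 20/7, 5/7, 30/7]
R4 ← R4 + (7/18)·R3: [0, 0, 0, -5/9, -10/9]
R5 ← R5 − (4/9)·R3: [0, 0, 0, -20/9, -40/9]
R6 ← R6 − (5/18)·R3: [0, 0, 0, 10/9, 20/9]
R5 ← R5 − (4)·R4: [0, 0, 0, 0, 0]
R6 ← R6 + (2)·R4: [0, 0, 0, 0, 0]
4 nonzero rows, so rank(M) = 4.
M has 5 columns; by rank–nullity, nullity = 5 − 4 = 1.

1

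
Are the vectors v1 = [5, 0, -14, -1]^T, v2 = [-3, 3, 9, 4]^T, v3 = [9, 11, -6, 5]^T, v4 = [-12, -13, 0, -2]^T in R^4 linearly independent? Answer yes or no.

no

Form the matrix with these vectors as rows and row reduce.
R2 ← R2 + (3/5)·R1: [0, 3, 3/5, 17/5]
R3 ← R3 − (9/5)·R1: [0, 11, 96/5, 34/5]
R4 ← R4 + (12/5)·R1: [0, -13, -168/5, -22/5]
R3 ← R3 − (11/3)·R2: [0, 0, 17, -17/3]
R4 ← R4 + (13/3)·R2: [0, 0, -31, 31/3]
R4 ← R4 + (31/17)·R3: [0, 0, 0, 0]
3 nonzero rows, so the 4 vectors span a space of dimension 3.
Since 3 < 4, the vectors are linearly dependent.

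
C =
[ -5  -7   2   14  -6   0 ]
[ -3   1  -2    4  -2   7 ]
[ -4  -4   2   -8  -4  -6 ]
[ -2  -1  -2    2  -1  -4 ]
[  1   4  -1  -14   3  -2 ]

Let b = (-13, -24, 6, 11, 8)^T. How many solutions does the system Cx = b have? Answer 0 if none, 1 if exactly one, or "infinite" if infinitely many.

Row reduce the augmented matrix [C | b].
R2 ← R2 − (3/5)·R1: [0, 26/5, -16/5, -22/5, 8/5, 7, -81/5]
R3 ← R3 − (4/5)·R1: [0, 8/5, 2/5, -96/5, 4/5, -6, 82/5]
R4 ← R4 − (2/5)·R1: [0, 9/5, -14/5, -18/5, 7/5, -4, 81/5]
R5 ← R5 + (1/5)·R1: [0, 13/5, -3/5, -56/5, 9/5, -2, 27/5]
R3 ← R3 − (4/13)·R2: [0, 0, 18/13, -232/13, 4/13, -106/13, 278/13]
R4 ← R4 − (9/26)·R2: [0, 0, -22/13, -27/13, 11/13, -167/26, 567/26]
R5 ← R5 − (1/2)·R2: [0, 0, 1, -9, 1, -11/2, 27/2]
R4 ← R4 + (11/9)·R3: [0, 0, 0, -215/9, 11/9, -295/18, 863/18]
R5 ← R5 − (13/18)·R3: [0, 0, 0, 35/9, 7/9, 7/18, -35/18]
R5 ← R5 + (7/43)·R4: [0, 0, 0, 0, 42/43, -98/43, 252/43]
The echelon form has 5 nonzero rows, and every pivot lies in the first 6 columns, so rank(C) = rank([C|b]) = 5.
The system is consistent.
rank = 5 < 6 unknowns, so there are infinitely many solutions.

infinite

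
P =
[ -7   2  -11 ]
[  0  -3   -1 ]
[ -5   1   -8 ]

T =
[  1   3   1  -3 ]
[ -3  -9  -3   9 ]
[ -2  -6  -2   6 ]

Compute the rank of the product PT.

1

First compute PT:
[[  9,  27,   9, -27],
 [ 11,  33,  11, -33],
 [  8,  24,   8, -24]]
Now row reduce the product.
R2 ← R2 − (11/9)·R1: [0, 0, 0, 0]
R3 ← R3 − (8/9)·R1: [0, 0, 0, 0]
1 nonzero row, so rank(PT) = 1.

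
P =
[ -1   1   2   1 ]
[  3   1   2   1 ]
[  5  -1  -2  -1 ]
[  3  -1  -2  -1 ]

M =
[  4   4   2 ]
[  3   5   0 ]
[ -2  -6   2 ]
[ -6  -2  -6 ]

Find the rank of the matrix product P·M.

2

First compute PM:
[[-11, -13,  -4],
 [  5,   3,   4],
 [ 27,  29,  12],
 [ 19,  21,   8]]
Now row reduce the product.
R2 ← R2 + (5/11)·R1: [0, -32/11, 24/11]
R3 ← R3 + (27/11)·R1: [0, -32/11, 24/11]
R4 ← R4 + (19/11)·R1: [0, -16/11, 12/11]
R3 ← R3 − R2: [0, 0, 0]
R4 ← R4 − (1/2)·R2: [0, 0, 0]
2 nonzero rows, so rank(PM) = 2.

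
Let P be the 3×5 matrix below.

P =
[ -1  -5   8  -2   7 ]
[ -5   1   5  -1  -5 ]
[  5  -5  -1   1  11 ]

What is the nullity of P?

2

Row reduce to echelon form.
R2 ← R2 − (5)·R1: [0, 26, -35, 9, -40]
R3 ← R3 + (5)·R1: [0, -30, 39, -9, 46]
R3 ← R3 + (15/13)·R2: [0, 0, -18/13, 18/13, -2/13]
3 nonzero rows, so rank(P) = 3.
P has 5 columns; by rank–nullity, nullity = 5 − 3 = 2.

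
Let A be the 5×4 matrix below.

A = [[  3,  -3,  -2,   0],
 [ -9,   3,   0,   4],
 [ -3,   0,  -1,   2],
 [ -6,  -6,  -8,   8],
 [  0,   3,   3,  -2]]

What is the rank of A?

2

Row reduce to echelon form.
R2 ← R2 + (3)·R1: [0, -6, -6, 4]
R3 ← R3 + R1: [0, -3, -3, 2]
R4 ← R4 + (2)·R1: [0, -12, -12, 8]
R3 ← R3 − (1/2)·R2: [0, 0, 0, 0]
R4 ← R4 − (2)·R2: [0, 0, 0, 0]
R5 ← R5 + (1/2)·R2: [0, 0, 0, 0]
Echelon form has 2 nonzero rows, so rank(A) = 2.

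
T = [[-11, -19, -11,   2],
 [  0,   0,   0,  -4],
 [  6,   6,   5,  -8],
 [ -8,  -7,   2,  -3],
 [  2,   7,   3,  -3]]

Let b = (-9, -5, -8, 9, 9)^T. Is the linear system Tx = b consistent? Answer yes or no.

no

Row reduce the augmented matrix [T | b].
R3 ← R3 + (6/11)·R1: [0, -48/11, -1, -76/11, -142/11]
R4 ← R4 − (8/11)·R1: [0, 75/11, 10, -49/11, 171/11]
R5 ← R5 + (2/11)·R1: [0, 39/11, 1, -29/11, 81/11]
Swap R2 ↔ R3
R4 ← R4 + (25/16)·R2: [0, 0, 135/16, -61/4, -37/8]
R5 ← R5 + (13/16)·R2: [0, 0, 3/16, -33/4, -25/8]
Swap R3 ↔ R4
R5 ← R5 − (1/45)·R3: [0, 0, 0, -356/45, -136/45]
R5 ← R5 − (89/45)·R4: [0, 0, 0, 0, 103/15]
The echelon form has 5 nonzero rows; the last pivot sits in the augmented column, so rank(T) = 4 but rank([T|b]) = 5.
Since the ranks differ, the system is inconsistent.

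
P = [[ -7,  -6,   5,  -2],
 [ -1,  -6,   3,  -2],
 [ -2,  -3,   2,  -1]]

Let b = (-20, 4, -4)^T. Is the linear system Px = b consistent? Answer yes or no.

yes

Row reduce the augmented matrix [P | b].
R2 ← R2 − (1/7)·R1: [0, -36/7, 16/7, -12/7, 48/7]
R3 ← R3 − (2/7)·R1: [0, -9/7, 4/7, -3/7, 12/7]
R3 ← R3 − (1/4)·R2: [0, 0, 0, 0, 0]
The echelon form has 2 nonzero rows, and every pivot lies in the first 4 columns, so rank(P) = rank([P|b]) = 2.
The system is consistent.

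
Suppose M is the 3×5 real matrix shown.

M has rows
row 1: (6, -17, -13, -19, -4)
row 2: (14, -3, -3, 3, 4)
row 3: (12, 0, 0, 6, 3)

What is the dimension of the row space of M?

Row reduce to echelon form.
R2 ← R2 − (7/3)·R1: [0, 110/3, 82/3, 142/3, 40/3]
R3 ← R3 − (2)·R1: [0, 34, 26, 44, 11]
R3 ← R3 − (51/55)·R2: [0, 0, 36/55, 6/55, -15/11]
Echelon form has 3 nonzero rows, so rank(M) = 3.
The row space has dimension equal to the rank: 3.

3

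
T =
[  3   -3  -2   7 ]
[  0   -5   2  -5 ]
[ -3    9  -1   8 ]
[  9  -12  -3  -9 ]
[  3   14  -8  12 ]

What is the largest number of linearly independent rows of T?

Row reduce to echelon form.
R3 ← R3 + R1: [0, 6, -3, 15]
R4 ← R4 − (3)·R1: [0, -3, 3, -30]
R5 ← R5 − R1: [0, 17, -6, 5]
R3 ← R3 + (6/5)·R2: [0, 0, -3/5, 9]
R4 ← R4 − (3/5)·R2: [0, 0, 9/5, -27]
R5 ← R5 + (17/5)·R2: [0, 0, 4/5, -12]
R4 ← R4 + (3)·R3: [0, 0, 0, 0]
R5 ← R5 + (4/3)·R3: [0, 0, 0, 0]
Echelon form has 3 nonzero rows, so rank(T) = 3.
The rank gives the maximum number of linearly independent rows: 3.

3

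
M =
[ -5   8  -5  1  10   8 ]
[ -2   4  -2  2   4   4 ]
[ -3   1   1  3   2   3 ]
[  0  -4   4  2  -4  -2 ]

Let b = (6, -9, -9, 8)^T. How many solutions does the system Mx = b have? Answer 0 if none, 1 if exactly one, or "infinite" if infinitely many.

0

Row reduce the augmented matrix [M | b].
R2 ← R2 − (2/5)·R1: [0, 4/5, 0, 8/5, 0, 4/5, -57/5]
R3 ← R3 − (3/5)·R1: [0, -19/5, 4, 12/5, -4, -9/5, -63/5]
R3 ← R3 + (19/4)·R2: [0, 0, 4, 10, -4, 2, -267/4]
R4 ← R4 + (5)·R2: [0, 0, 4, 10, -4, 2, -49]
R4 ← R4 − R3: [0, 0, 0, 0, 0, 0, 71/4]
The echelon form has 4 nonzero rows; the last pivot sits in the augmented column, so rank(M) = 3 but rank([M|b]) = 4.
Since the ranks differ, the system is inconsistent.
It has no solutions.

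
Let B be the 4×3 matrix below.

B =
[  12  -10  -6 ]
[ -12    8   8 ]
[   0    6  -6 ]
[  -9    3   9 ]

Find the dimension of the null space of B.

Row reduce to echelon form.
R2 ← R2 + R1: [0, -2, 2]
R4 ← R4 + (3/4)·R1: [0, -9/2, 9/2]
R3 ← R3 + (3)·R2: [0, 0, 0]
R4 ← R4 − (9/4)·R2: [0, 0, 0]
2 nonzero rows, so rank(B) = 2.
B has 3 columns; by rank–nullity, nullity = 3 − 2 = 1.

1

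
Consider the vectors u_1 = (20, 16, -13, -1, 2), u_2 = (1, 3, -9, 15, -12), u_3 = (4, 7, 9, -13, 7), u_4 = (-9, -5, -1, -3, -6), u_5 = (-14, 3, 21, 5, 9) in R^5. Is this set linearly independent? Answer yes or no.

yes

Form the matrix with these vectors as rows and row reduce.
R2 ← R2 − (1/20)·R1: [0, 11/5, -167/20, 301/20, -121/10]
R3 ← R3 − (1/5)·R1: [0, 19/5, 58/5, -64/5, 33/5]
R4 ← R4 + (9/20)·R1: [0, 11/5, -137/20, -69/20, -51/10]
R5 ← R5 + (7/10)·R1: [0, 71/5, 119/10, 43/10, 52/5]
R3 ← R3 − (19/11)·R2: [0, 0, 1145/44, -1707/44, 55/2]
R4 ← R4 − R2: [0, 0, 3/2, -37/2, 7]
R5 ← R5 − (71/11)·R2: [0, 0, 2895/44, -4085/44, 177/2]
R4 ← R4 − (66/1145)·R3: [0, 0, 0, -18622/1145, 1240/229]
R5 ← R5 − (579/229)·R3: [0, 0, 0, 1202/229, 4344/229]
R5 ← R5 + (3005/9311)·R4: [0, 0, 0, 0, 192896/9311]
5 nonzero rows, so the 5 vectors span a space of dimension 5.
Since 5 = 5, the vectors are linearly independent.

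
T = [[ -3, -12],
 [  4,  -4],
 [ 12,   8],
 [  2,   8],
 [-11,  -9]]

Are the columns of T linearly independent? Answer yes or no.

yes

Row reduce T to echelon form.
R2 ← R2 + (4/3)·R1: [0, -20]
R3 ← R3 + (4)·R1: [0, -40]
R4 ← R4 + (2/3)·R1: [0, 0]
R5 ← R5 − (11/3)·R1: [0, 35]
R3 ← R3 − (2)·R2: [0, 0]
R5 ← R5 + (7/4)·R2: [0, 0]
2 pivots among 2 columns.
Every column is a pivot column, so the columns are linearly independent.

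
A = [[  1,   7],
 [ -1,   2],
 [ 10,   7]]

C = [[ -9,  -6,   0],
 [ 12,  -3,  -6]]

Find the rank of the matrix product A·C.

First compute AC:
[[ 75, -27, -42],
 [ 33,   0, -12],
 [ -6, -81, -42]]
Now row reduce the product.
R2 ← R2 − (11/25)·R1: [0, 297/25, 162/25]
R3 ← R3 + (2/25)·R1: [0, -2079/25, -1134/25]
R3 ← R3 + (7)·R2: [0, 0, 0]
2 nonzero rows, so rank(AC) = 2.

2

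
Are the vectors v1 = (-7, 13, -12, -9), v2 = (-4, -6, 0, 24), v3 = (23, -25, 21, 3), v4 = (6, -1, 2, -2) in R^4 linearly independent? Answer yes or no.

Form the matrix with these vectors as rows and row reduce.
R2 ← R2 − (4/7)·R1: [0, -94/7, 48/7, 204/7]
R3 ← R3 + (23/7)·R1: [0, 124/7, -129/7, -186/7]
R4 ← R4 + (6/7)·R1: [0, 71/7, -58/7, -68/7]
R3 ← R3 + (62/47)·R2: [0, 0, -441/47, 558/47]
R4 ← R4 + (71/94)·R2: [0, 0, -146/47, 578/47]
R4 ← R4 − (146/441)·R3: [0, 0, 0, 410/49]
4 nonzero rows, so the 4 vectors span a space of dimension 4.
Since 4 = 4, the vectors are linearly independent.

yes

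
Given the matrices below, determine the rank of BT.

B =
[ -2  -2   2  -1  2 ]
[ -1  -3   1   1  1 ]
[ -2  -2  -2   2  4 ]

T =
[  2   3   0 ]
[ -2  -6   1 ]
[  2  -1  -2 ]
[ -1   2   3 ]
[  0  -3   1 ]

3

First compute BT:
[[  5,  -4,  -7],
 [  5,  13,  -1],
 [ -6,   0,  12]]
Now row reduce the product.
R2 ← R2 − R1: [0, 17, 6]
R3 ← R3 + (6/5)·R1: [0, -24/5, 18/5]
R3 ← R3 + (24/85)·R2: [0, 0, 90/17]
3 nonzero rows, so rank(BT) = 3.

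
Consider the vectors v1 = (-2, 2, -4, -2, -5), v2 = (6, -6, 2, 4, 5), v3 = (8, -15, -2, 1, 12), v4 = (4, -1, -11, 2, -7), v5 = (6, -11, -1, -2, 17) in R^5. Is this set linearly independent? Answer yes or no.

Form the matrix with these vectors as rows and row reduce.
R2 ← R2 + (3)·R1: [0, 0, -10, -2, -10]
R3 ← R3 + (4)·R1: [0, -7, -18, -7, -8]
R4 ← R4 + (2)·R1: [0, 3, -19, -2, -17]
R5 ← R5 + (3)·R1: [0, -5, -13, -8, 2]
Swap R2 ↔ R3
R4 ← R4 + (3/7)·R2: [0, 0, -187/7, -5, -143/7]
R5 ← R5 − (5/7)·R2: [0, 0, -1/7, -3, 54/7]
R4 ← R4 − (187/70)·R3: [0, 0, 0, 12/35, 44/7]
R5 ← R5 − (1/70)·R3: [0, 0, 0, -104/35, 55/7]
R5 ← R5 + (26/3)·R4: [0, 0, 0, 0, 187/3]
5 nonzero rows, so the 5 vectors span a space of dimension 5.
Since 5 = 5, the vectors are linearly independent.

yes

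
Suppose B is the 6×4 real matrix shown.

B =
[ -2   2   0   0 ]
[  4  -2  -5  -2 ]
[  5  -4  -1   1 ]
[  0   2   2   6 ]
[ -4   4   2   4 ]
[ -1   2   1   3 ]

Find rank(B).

Row reduce to echelon form.
R2 ← R2 + (2)·R1: [0, 2, -5, -2]
R3 ← R3 + (5/2)·R1: [0, 1, -1, 1]
R5 ← R5 − (2)·R1: [0, 0, 2, 4]
R6 ← R6 − (1/2)·R1: [0, 1, 1, 3]
R3 ← R3 − (1/2)·R2: [0, 0, 3/2, 2]
R4 ← R4 − R2: [0, 0, 7, 8]
R6 ← R6 − (1/2)·R2: [0, 0, 7/2, 4]
R4 ← R4 − (14/3)·R3: [0, 0, 0, -4/3]
R5 ← R5 − (4/3)·R3: [0, 0, 0, 4/3]
R6 ← R6 − (7/3)·R3: [0, 0, 0, -2/3]
R5 ← R5 + R4: [0, 0, 0, 0]
R6 ← R6 − (1/2)·R4: [0, 0, 0, 0]
Echelon form has 4 nonzero rows, so rank(B) = 4.

4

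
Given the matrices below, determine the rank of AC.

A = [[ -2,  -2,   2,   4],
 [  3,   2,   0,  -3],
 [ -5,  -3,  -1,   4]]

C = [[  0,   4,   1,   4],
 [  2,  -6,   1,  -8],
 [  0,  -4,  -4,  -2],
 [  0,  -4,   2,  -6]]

First compute AC:
[[ -4, -20,  -4, -20],
 [  4,  12,  -1,  14],
 [ -6, -14,   4, -18]]
Now row reduce the product.
R2 ← R2 + R1: [0, -8, -5, -6]
R3 ← R3 − (3/2)·R1: [0, 16, 10, 12]
R3 ← R3 + (2)·R2: [0, 0, 0, 0]
2 nonzero rows, so rank(AC) = 2.

2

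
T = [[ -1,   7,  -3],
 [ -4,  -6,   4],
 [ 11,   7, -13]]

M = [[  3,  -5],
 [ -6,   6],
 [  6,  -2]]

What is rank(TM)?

2

First compute TM:
[[-63,  53],
 [ 48, -24],
 [-87,  13]]
Now row reduce the product.
R2 ← R2 + (16/21)·R1: [0, 344/21]
R3 ← R3 − (29/21)·R1: [0, -1264/21]
R3 ← R3 + (158/43)·R2: [0, 0]
2 nonzero rows, so rank(TM) = 2.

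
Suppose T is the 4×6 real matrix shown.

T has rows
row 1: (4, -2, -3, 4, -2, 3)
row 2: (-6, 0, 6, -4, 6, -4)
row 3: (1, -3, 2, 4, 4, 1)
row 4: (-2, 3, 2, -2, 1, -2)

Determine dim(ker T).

3

Row reduce to echelon form.
R2 ← R2 + (3/2)·R1: [0, -3, 3/2, 2, 3, 1/2]
R3 ← R3 − (1/4)·R1: [0, -5/2, 11/4, 3, 9/2, 1/4]
R4 ← R4 + (1/2)·R1: [0, 2, 1/2, 0, 0, -1/2]
R3 ← R3 − (5/6)·R2: [0, 0, 3/2, 4/3, 2, -1/6]
R4 ← R4 + (2/3)·R2: [0, 0, 3/2, 4/3, 2, -1/6]
R4 ← R4 − R3: [0, 0, 0, 0, 0, 0]
3 nonzero rows, so rank(T) = 3.
T has 6 columns; by rank–nullity, nullity = 6 − 3 = 3.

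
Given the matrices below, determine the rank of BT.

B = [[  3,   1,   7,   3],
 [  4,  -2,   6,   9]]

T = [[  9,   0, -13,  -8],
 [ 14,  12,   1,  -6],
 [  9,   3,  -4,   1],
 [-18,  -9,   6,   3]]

First compute BT:
[[ 50,   6, -48, -14],
 [-100, -87, -24,  13]]
Now row reduce the product.
R2 ← R2 + (2)·R1: [0, -75, -120, -15]
2 nonzero rows, so rank(BT) = 2.

2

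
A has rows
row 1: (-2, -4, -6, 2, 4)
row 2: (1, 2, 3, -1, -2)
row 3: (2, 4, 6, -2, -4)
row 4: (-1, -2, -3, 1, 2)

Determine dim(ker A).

4

Row reduce to echelon form.
R2 ← R2 + (1/2)·R1: [0, 0, 0, 0, 0]
R3 ← R3 + R1: [0, 0, 0, 0, 0]
R4 ← R4 − (1/2)·R1: [0, 0, 0, 0, 0]
1 nonzero row, so rank(A) = 1.
A has 5 columns; by rank–nullity, nullity = 5 − 1 = 4.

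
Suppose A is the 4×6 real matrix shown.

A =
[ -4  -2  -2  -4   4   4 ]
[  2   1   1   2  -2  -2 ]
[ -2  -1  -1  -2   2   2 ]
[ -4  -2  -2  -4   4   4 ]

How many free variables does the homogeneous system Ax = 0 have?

5

Row reduce to echelon form.
R2 ← R2 + (1/2)·R1: [0, 0, 0, 0, 0, 0]
R3 ← R3 − (1/2)·R1: [0, 0, 0, 0, 0, 0]
R4 ← R4 − R1: [0, 0, 0, 0, 0, 0]
1 nonzero row, so rank(A) = 1.
A has 6 columns; by rank–nullity, nullity = 6 − 1 = 5.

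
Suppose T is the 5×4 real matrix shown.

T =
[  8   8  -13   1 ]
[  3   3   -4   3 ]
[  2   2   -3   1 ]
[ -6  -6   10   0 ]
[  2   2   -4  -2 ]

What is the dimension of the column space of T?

2

Row reduce to echelon form.
R2 ← R2 − (3/8)·R1: [0, 0, 7/8, 21/8]
R3 ← R3 − (1/4)·R1: [0, 0, 1/4, 3/4]
R4 ← R4 + (3/4)·R1: [0, 0, 1/4, 3/4]
R5 ← R5 − (1/4)·R1: [0, 0, -3/4, -9/4]
R3 ← R3 − (2/7)·R2: [0, 0, 0, 0]
R4 ← R4 − (2/7)·R2: [0, 0, 0, 0]
R5 ← R5 + (6/7)·R2: [0, 0, 0, 0]
Echelon form has 2 nonzero rows, so rank(T) = 2.
The column space has dimension equal to the rank: 2.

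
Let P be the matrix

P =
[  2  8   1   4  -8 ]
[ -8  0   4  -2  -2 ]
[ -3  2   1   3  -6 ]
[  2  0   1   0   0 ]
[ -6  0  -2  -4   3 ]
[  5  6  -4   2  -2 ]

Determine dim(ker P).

Row reduce to echelon form.
R2 ← R2 + (4)·R1: [0, 32, 8, 14, -34]
R3 ← R3 + (3/2)·R1: [0, 14, 5/2, 9, -18]
R4 ← R4 − R1: [0, -8, 0, -4, 8]
R5 ← R5 + (3)·R1: [0, 24, 1, 8, -21]
R6 ← R6 − (5/2)·R1: [0, -14, -13/2, -8, 18]
R3 ← R3 − (7/16)·R2: [0, 0, -1, 23/8, -25/8]
R4 ← R4 + (1/4)·R2: [0, 0, 2, -1/2, -1/2]
R5 ← R5 − (3/4)·R2: [0, 0, -5, -5/2, 9/2]
R6 ← R6 + (7/16)·R2: [0, 0, -3, -15/8, 25/8]
R4 ← R4 + (2)·R3: [0, 0, 0, 21/4, -27/4]
R5 ← R5 − (5)·R3: [0, 0, 0, -135/8, 161/8]
R6 ← R6 − (3)·R3: [0, 0, 0, -21/2, 25/2]
R5 ← R5 + (45/14)·R4: [0, 0, 0, 0, -11/7]
R6 ← R6 + (2)·R4: [0, 0, 0, 0, -1]
R6 ← R6 − (7/11)·R5: [0, 0, 0, 0, 0]
5 nonzero rows, so rank(P) = 5.
P has 5 columns; by rank–nullity, nullity = 5 − 5 = 0.

0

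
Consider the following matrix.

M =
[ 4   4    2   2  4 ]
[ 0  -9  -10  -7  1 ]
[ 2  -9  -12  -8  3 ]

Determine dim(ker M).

Row reduce to echelon form.
R3 ← R3 − (1/2)·R1: [0, -11, -13, -9, 1]
R3 ← R3 − (11/9)·R2: [0, 0, -7/9, -4/9, -2/9]
3 nonzero rows, so rank(M) = 3.
M has 5 columns; by rank–nullity, nullity = 5 − 3 = 2.

2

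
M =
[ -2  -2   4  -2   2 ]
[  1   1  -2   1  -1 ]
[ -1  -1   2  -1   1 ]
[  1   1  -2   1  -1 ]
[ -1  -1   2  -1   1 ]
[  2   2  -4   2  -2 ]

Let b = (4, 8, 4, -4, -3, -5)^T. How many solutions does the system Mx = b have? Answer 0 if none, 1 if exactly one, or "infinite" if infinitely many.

0

Row reduce the augmented matrix [M | b].
R2 ← R2 + (1/2)·R1: [0, 0, 0, 0, 0, 10]
R3 ← R3 − (1/2)·R1: [0, 0, 0, 0, 0, 2]
R4 ← R4 + (1/2)·R1: [0, 0, 0, 0, 0, -2]
R5 ← R5 − (1/2)·R1: [0, 0, 0, 0, 0, -5]
R6 ← R6 + R1: [0, 0, 0, 0, 0, -1]
R3 ← R3 − (1/5)·R2: [0, 0, 0, 0, 0, 0]
R4 ← R4 + (1/5)·R2: [0, 0, 0, 0, 0, 0]
R5 ← R5 + (1/2)·R2: [0, 0, 0, 0, 0, 0]
R6 ← R6 + (1/10)·R2: [0, 0, 0, 0, 0, 0]
The echelon form has 2 nonzero rows; the last pivot sits in the augmented column, so rank(M) = 1 but rank([M|b]) = 2.
Since the ranks differ, the system is inconsistent.
It has no solutions.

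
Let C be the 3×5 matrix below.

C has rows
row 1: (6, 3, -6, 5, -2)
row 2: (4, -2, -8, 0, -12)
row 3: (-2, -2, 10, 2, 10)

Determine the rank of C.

3

Row reduce to echelon form.
R2 ← R2 − (2/3)·R1: [0, -4, -4, -10/3, -32/3]
R3 ← R3 + (1/3)·R1: [0, -1, 8, 11/3, 28/3]
R3 ← R3 − (1/4)·R2: [0, 0, 9, 9/2, 12]
Echelon form has 3 nonzero rows, so rank(C) = 3.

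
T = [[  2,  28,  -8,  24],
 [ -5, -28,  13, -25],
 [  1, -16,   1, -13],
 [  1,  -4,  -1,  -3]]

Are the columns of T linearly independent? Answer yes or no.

Row reduce T to echelon form.
R2 ← R2 + (5/2)·R1: [0, 42, -7, 35]
R3 ← R3 − (1/2)·R1: [0, -30, 5, -25]
R4 ← R4 − (1/2)·R1: [0, -18, 3, -15]
R3 ← R3 + (5/7)·R2: [0, 0, 0, 0]
R4 ← R4 + (3/7)·R2: [0, 0, 0, 0]
2 pivots among 4 columns.
Only 2 < 4 pivot columns, so the columns are linearly dependent.

no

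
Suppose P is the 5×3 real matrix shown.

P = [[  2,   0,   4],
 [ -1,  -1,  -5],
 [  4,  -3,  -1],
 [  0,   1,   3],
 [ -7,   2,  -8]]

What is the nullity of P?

Row reduce to echelon form.
R2 ← R2 + (1/2)·R1: [0, -1, -3]
R3 ← R3 − (2)·R1: [0, -3, -9]
R5 ← R5 + (7/2)·R1: [0, 2, 6]
R3 ← R3 − (3)·R2: [0, 0, 0]
R4 ← R4 + R2: [0, 0, 0]
R5 ← R5 + (2)·R2: [0, 0, 0]
2 nonzero rows, so rank(P) = 2.
P has 3 columns; by rank–nullity, nullity = 3 − 2 = 1.

1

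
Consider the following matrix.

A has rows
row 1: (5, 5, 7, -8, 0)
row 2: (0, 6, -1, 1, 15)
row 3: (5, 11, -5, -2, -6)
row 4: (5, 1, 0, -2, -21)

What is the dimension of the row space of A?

Row reduce to echelon form.
R3 ← R3 − R1: [0, 6, -12, 6, -6]
R4 ← R4 − R1: [0, -4, -7, 6, -21]
R3 ← R3 − R2: [0, 0, -11, 5, -21]
R4 ← R4 + (2/3)·R2: [0, 0, -23/3, 20/3, -11]
R4 ← R4 − (23/33)·R3: [0, 0, 0, 35/11, 40/11]
Echelon form has 4 nonzero rows, so rank(A) = 4.
The row space has dimension equal to the rank: 4.

4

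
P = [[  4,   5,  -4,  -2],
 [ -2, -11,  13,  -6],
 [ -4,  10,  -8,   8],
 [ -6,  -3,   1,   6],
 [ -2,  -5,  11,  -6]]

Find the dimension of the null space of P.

Row reduce to echelon form.
R2 ← R2 + (1/2)·R1: [0, -17/2, 11, -7]
R3 ← R3 + R1: [0, 15, -12, 6]
R4 ← R4 + (3/2)·R1: [0, 9/2, -5, 3]
R5 ← R5 + (1/2)·R1: [0, -5/2, 9, -7]
R3 ← R3 + (30/17)·R2: [0, 0, 126/17, -108/17]
R4 ← R4 + (9/17)·R2: [0, 0, 14/17, -12/17]
R5 ← R5 − (5/17)·R2: [0, 0, 98/17, -84/17]
R4 ← R4 − (1/9)·R3: [0, 0, 0, 0]
R5 ← R5 − (7/9)·R3: [0, 0, 0, 0]
3 nonzero rows, so rank(P) = 3.
P has 4 columns; by rank–nullity, nullity = 4 − 3 = 1.

1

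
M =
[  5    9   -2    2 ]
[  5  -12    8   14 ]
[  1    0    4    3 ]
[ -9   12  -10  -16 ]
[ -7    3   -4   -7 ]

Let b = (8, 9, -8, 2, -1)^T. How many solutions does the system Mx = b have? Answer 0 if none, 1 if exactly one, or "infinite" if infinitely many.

0

Row reduce the augmented matrix [M | b].
R2 ← R2 − R1: [0, -21, 10, 12, 1]
R3 ← R3 − (1/5)·R1: [0, -9/5, 22/5, 13/5, -48/5]
R4 ← R4 + (9/5)·R1: [0, 141/5, -68/5, -62/5, 82/5]
R5 ← R5 + (7/5)·R1: [0, 78/5, -34/5, -21/5, 51/5]
R3 ← R3 − (3/35)·R2: [0, 0, 124/35, 11/7, -339/35]
R4 ← R4 + (47/35)·R2: [0, 0, -6/35, 26/7, 621/35]
R5 ← R5 + (26/35)·R2: [0, 0, 22/35, 33/7, 383/35]
R4 ← R4 + (3/62)·R3: [0, 0, 0, 235/62, 1071/62]
R5 ← R5 − (11/62)·R3: [0, 0, 0, 275/62, 785/62]
R5 ← R5 − (55/47)·R4: [0, 0, 0, 0, -355/47]
The echelon form has 5 nonzero rows; the last pivot sits in the augmented column, so rank(M) = 4 but rank([M|b]) = 5.
Since the ranks differ, the system is inconsistent.
It has no solutions.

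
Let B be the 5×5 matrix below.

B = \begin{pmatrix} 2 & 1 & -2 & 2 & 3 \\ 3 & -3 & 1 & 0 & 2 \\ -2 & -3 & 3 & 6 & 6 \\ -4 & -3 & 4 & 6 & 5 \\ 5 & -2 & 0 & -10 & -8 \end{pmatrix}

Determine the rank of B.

Row reduce to echelon form.
R2 ← R2 − (3/2)·R1: [0, -9/2, 4, -3, -5/2]
R3 ← R3 + R1: [0, -2, 1, 8, 9]
R4 ← R4 + (2)·R1: [0, -1, 0, 10, 11]
R5 ← R5 − (5/2)·R1: [0, -9/2, 5, -15, -31/2]
R3 ← R3 − (4/9)·R2: [0, 0, -7/9, 28/3, 91/9]
R4 ← R4 − (2/9)·R2: [0, 0, -8/9, 32/3, 104/9]
R5 ← R5 − R2: [0, 0, 1, -12, -13]
R4 ← R4 − (8/7)·R3: [0, 0, 0, 0, 0]
R5 ← R5 + (9/7)·R3: [0, 0, 0, 0, 0]
Echelon form has 3 nonzero rows, so rank(B) = 3.

3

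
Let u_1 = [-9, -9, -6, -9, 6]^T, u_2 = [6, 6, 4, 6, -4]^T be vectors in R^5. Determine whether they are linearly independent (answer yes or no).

Form the matrix with these vectors as rows and row reduce.
R2 ← R2 + (2/3)·R1: [0, 0, 0, 0, 0]
1 nonzero row, so the 2 vectors span a space of dimension 1.
Since 1 < 2, the vectors are linearly dependent.

no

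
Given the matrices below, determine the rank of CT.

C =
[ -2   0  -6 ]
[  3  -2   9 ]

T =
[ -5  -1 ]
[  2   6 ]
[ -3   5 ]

First compute CT:
[[ 28, -28],
 [-46,  30]]
Now row reduce the product.
R2 ← R2 + (23/14)·R1: [0, -16]
2 nonzero rows, so rank(CT) = 2.

2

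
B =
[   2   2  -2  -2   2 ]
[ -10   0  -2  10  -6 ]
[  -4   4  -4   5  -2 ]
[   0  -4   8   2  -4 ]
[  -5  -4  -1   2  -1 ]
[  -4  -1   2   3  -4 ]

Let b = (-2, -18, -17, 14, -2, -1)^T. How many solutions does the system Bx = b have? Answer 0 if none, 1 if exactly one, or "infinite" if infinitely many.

infinite

Row reduce the augmented matrix [B | b].
R2 ← R2 + (5)·R1: [0, 10, -12, 0, 4, -28]
R3 ← R3 + (2)·R1: [0, 8, -8, 1, 2, -21]
R5 ← R5 + (5/2)·R1: [0, 1, -6, -3, 4, -7]
R6 ← R6 + (2)·R1: [0, 3, -2, -1, 0, -5]
R3 ← R3 − (4/5)·R2: [0, 0, 8/5, 1, -6/5, 7/5]
R4 ← R4 + (2/5)·R2: [0, 0, 16/5, 2, -12/5, 14/5]
R5 ← R5 − (1/10)·R2: [0, 0, -24/5, -3, 18/5, -21/5]
R6 ← R6 − (3/10)·R2: [0, 0, 8/5, -1, -6/5, 17/5]
R4 ← R4 − (2)·R3: [0, 0, 0, 0, 0, 0]
R5 ← R5 + (3)·R3: [0, 0, 0, 0, 0, 0]
R6 ← R6 − R3: [0, 0, 0, -2, 0, 2]
Swap R4 ↔ R6
The echelon form has 4 nonzero rows, and every pivot lies in the first 5 columns, so rank(B) = rank([B|b]) = 4.
The system is consistent.
rank = 4 < 5 unknowns, so there are infinitely many solutions.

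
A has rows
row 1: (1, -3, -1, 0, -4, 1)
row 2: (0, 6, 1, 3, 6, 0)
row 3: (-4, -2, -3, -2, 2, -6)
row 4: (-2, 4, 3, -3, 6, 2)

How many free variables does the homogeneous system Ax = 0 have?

2

Row reduce to echelon form.
R3 ← R3 + (4)·R1: [0, -14, -7, -2, -14, -2]
R4 ← R4 + (2)·R1: [0, -2, 1, -3, -2, 4]
R3 ← R3 + (7/3)·R2: [0, 0, -14/3, 5, 0, -2]
R4 ← R4 + (1/3)·R2: [0, 0, 4/3, -2, 0, 4]
R4 ← R4 + (2/7)·R3: [0, 0, 0, -4/7, 0, 24/7]
4 nonzero rows, so rank(A) = 4.
A has 6 columns; by rank–nullity, nullity = 6 − 4 = 2.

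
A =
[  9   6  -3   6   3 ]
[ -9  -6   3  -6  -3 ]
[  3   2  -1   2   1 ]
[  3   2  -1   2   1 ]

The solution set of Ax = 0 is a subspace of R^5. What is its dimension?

Row reduce to echelon form.
R2 ← R2 + R1: [0, 0, 0, 0, 0]
R3 ← R3 − (1/3)·R1: [0, 0, 0, 0, 0]
R4 ← R4 − (1/3)·R1: [0, 0, 0, 0, 0]
1 nonzero row, so rank(A) = 1.
A has 5 columns; by rank–nullity, nullity = 5 − 1 = 4.

4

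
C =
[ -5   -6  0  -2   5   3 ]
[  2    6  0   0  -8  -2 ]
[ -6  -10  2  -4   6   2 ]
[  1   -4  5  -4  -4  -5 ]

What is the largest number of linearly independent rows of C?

3

Row reduce to echelon form.
R2 ← R2 + (2/5)·R1: [0, 18/5, 0, -4/5, -6, -4/5]
R3 ← R3 − (6/5)·R1: [0, -14/5, 2, -8/5, 0, -8/5]
R4 ← R4 + (1/5)·R1: [0, -26/5, 5, -22/5, -3, -22/5]
R3 ← R3 + (7/9)·R2: [0, 0, 2, -20/9, -14/3, -20/9]
R4 ← R4 + (13/9)·R2: [0, 0, 5, -50/9, -35/3, -50/9]
R4 ← R4 − (5/2)·R3: [0, 0, 0, 0, 0, 0]
Echelon form has 3 nonzero rows, so rank(C) = 3.
The rank gives the maximum number of linearly independent rows: 3.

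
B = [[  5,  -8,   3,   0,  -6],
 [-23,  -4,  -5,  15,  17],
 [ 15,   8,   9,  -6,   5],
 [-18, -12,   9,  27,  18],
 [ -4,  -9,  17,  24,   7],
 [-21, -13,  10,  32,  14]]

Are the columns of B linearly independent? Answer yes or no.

Row reduce B to echelon form.
R2 ← R2 + (23/5)·R1: [0, -204/5, 44/5, 15, -53/5]
R3 ← R3 − (3)·R1: [0, 32, 0, -6, 23]
R4 ← R4 + (18/5)·R1: [0, -204/5, 99/5, 27, -18/5]
R5 ← R5 + (4/5)·R1: [0, -77/5, 97/5, 24, 11/5]
R6 ← R6 + (21/5)·R1: [0, -233/5, 113/5, 32, -56/5]
R3 ← R3 + (40/51)·R2: [0, 0, 352/51, 98/17, 749/51]
R4 ← R4 − R2: [0, 0, 11, 12, 7]
R5 ← R5 − (77/204)·R2: [0, 0, 820/51, 1247/68, 1265/204]
R6 ← R6 − (233/204)·R2: [0, 0, 640/51, 1011/68, 185/204]
R4 ← R4 − (51/32)·R3: [0, 0, 0, 45/16, -525/32]
R5 ← R5 − (205/88)·R3: [0, 0, 0, 54/11, -2465/88]
R6 ← R6 − (20/11)·R3: [0, 0, 0, 193/44, -1135/44]
R5 ← R5 − (96/55)·R4: [0, 0, 0, 0, 5/8]
R6 ← R6 − (772/495)·R4: [0, 0, 0, 0, -5/24]
R6 ← R6 + (1/3)·R5: [0, 0, 0, 0, 0]
5 pivots among 5 columns.
Every column is a pivot column, so the columns are linearly independent.

yes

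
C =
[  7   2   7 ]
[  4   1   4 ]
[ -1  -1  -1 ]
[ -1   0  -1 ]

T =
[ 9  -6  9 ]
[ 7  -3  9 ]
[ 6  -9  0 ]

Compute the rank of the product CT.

2

First compute CT:
[[119, -111,  81],
 [ 67, -63,  45],
 [-22,  18, -18],
 [-15,  15,  -9]]
Now row reduce the product.
R2 ← R2 − (67/119)·R1: [0, -60/119, -72/119]
R3 ← R3 + (22/119)·R1: [0, -300/119, -360/119]
R4 ← R4 + (15/119)·R1: [0, 120/119, 144/119]
R3 ← R3 − (5)·R2: [0, 0, 0]
R4 ← R4 + (2)·R2: [0, 0, 0]
2 nonzero rows, so rank(CT) = 2.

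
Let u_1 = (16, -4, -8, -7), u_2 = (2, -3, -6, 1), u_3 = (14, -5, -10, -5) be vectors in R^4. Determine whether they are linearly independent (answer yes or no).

no

Form the matrix with these vectors as rows and row reduce.
R2 ← R2 − (1/8)·R1: [0, -5/2, -5, 15/8]
R3 ← R3 − (7/8)·R1: [0, -3/2, -3, 9/8]
R3 ← R3 − (3/5)·R2: [0, 0, 0, 0]
2 nonzero rows, so the 3 vectors span a space of dimension 2.
Since 2 < 3, the vectors are linearly dependent.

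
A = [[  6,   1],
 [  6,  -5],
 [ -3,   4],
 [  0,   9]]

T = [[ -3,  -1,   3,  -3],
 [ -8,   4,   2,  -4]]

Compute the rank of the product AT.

First compute AT:
[[-26,  -2,  20, -22],
 [ 22, -26,   8,   2],
 [-23,  19,  -1,  -7],
 [-72,  36,  18, -36]]
Now row reduce the product.
R2 ← R2 + (11/13)·R1: [0, -360/13, 324/13, -216/13]
R3 ← R3 − (23/26)·R1: [0, 270/13, -243/13, 162/13]
R4 ← R4 − (36/13)·R1: [0, 540/13, -486/13, 324/13]
R3 ← R3 + (3/4)·R2: [0, 0, 0, 0]
R4 ← R4 + (3/2)·R2: [0, 0, 0, 0]
2 nonzero rows, so rank(AT) = 2.

2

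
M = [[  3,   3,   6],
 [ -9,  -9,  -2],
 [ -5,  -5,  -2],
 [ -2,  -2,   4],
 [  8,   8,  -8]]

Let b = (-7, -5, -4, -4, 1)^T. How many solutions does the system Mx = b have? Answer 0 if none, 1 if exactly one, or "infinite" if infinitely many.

0

Row reduce the augmented matrix [M | b].
R2 ← R2 + (3)·R1: [0, 0, 16, -26]
R3 ← R3 + (5/3)·R1: [0, 0, 8, -47/3]
R4 ← R4 + (2/3)·R1: [0, 0, 8, -26/3]
R5 ← R5 − (8/3)·R1: [0, 0, -24, 59/3]
R3 ← R3 − (1/2)·R2: [0, 0, 0, -8/3]
R4 ← R4 − (1/2)·R2: [0, 0, 0, 13/3]
R5 ← R5 + (3/2)·R2: [0, 0, 0, -58/3]
R4 ← R4 + (13/8)·R3: [0, 0, 0, 0]
R5 ← R5 − (29/4)·R3: [0, 0, 0, 0]
The echelon form has 3 nonzero rows; the last pivot sits in the augmented column, so rank(M) = 2 but rank([M|b]) = 3.
Since the ranks differ, the system is inconsistent.
It has no solutions.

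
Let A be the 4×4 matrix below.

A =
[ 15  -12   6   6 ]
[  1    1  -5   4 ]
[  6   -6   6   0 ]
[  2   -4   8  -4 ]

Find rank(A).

Row reduce to echelon form.
R2 ← R2 − (1/15)·R1: [0, 9/5, -27/5, 18/5]
R3 ← R3 − (2/5)·R1: [0, -6/5, 18/5, -12/5]
R4 ← R4 − (2/15)·R1: [0, -12/5, 36/5, -24/5]
R3 ← R3 + (2/3)·R2: [0, 0, 0, 0]
R4 ← R4 + (4/3)·R2: [0, 0, 0, 0]
Echelon form has 2 nonzero rows, so rank(A) = 2.

2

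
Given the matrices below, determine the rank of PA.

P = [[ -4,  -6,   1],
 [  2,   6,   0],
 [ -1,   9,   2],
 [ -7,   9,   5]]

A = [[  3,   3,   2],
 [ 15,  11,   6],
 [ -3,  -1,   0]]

2

First compute PA:
[[-105, -79, -44],
 [ 96,  72,  40],
 [126,  94,  52],
 [ 99,  73,  40]]
Now row reduce the product.
R2 ← R2 + (32/35)·R1: [0, -8/35, -8/35]
R3 ← R3 + (6/5)·R1: [0, -4/5, -4/5]
R4 ← R4 + (33/35)·R1: [0, -52/35, -52/35]
R3 ← R3 − (7/2)·R2: [0, 0, 0]
R4 ← R4 − (13/2)·R2: [0, 0, 0]
2 nonzero rows, so rank(PA) = 2.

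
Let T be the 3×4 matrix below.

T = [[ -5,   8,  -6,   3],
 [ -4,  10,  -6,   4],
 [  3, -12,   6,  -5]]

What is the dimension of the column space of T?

2

Row reduce to echelon form.
R2 ← R2 − (4/5)·R1: [0, 18/5, -6/5, 8/5]
R3 ← R3 + (3/5)·R1: [0, -36/5, 12/5, -16/5]
R3 ← R3 + (2)·R2: [0, 0, 0, 0]
Echelon form has 2 nonzero rows, so rank(T) = 2.
The column space has dimension equal to the rank: 2.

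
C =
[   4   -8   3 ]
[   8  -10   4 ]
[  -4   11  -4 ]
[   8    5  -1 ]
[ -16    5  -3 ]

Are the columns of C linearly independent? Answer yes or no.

no

Row reduce C to echelon form.
R2 ← R2 − (2)·R1: [0, 6, -2]
R3 ← R3 + R1: [0, 3, -1]
R4 ← R4 − (2)·R1: [0, 21, -7]
R5 ← R5 + (4)·R1: [0, -27, 9]
R3 ← R3 − (1/2)·R2: [0, 0, 0]
R4 ← R4 − (7/2)·R2: [0, 0, 0]
R5 ← R5 + (9/2)·R2: [0, 0, 0]
2 pivots among 3 columns.
Only 2 < 3 pivot columns, so the columns are linearly dependent.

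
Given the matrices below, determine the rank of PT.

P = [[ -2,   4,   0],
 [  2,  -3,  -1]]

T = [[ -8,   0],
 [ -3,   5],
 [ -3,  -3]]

2

First compute PT:
[[  4,  20],
 [ -4, -12]]
Now row reduce the product.
R2 ← R2 + R1: [0, 8]
2 nonzero rows, so rank(PT) = 2.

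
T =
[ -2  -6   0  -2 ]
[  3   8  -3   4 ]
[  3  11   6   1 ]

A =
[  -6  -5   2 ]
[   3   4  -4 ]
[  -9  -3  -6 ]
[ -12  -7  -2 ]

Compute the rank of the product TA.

First compute TA:
[[ 18,   0,  24],
 [-15,  -2, -16],
 [-51,   4, -76]]
Now row reduce the product.
R2 ← R2 + (5/6)·R1: [0, -2, 4]
R3 ← R3 + (17/6)·R1: [0, 4, -8]
R3 ← R3 + (2)·R2: [0, 0, 0]
2 nonzero rows, so rank(TA) = 2.

2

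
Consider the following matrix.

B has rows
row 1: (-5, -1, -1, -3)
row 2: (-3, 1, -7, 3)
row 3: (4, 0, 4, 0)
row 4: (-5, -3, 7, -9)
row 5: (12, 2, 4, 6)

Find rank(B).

2

Row reduce to echelon form.
R2 ← R2 − (3/5)·R1: [0, 8/5, -32/5, 24/5]
R3 ← R3 + (4/5)·R1: [0, -4/5, 16/5, -12/5]
R4 ← R4 − R1: [0, -2, 8, -6]
R5 ← R5 + (12/5)·R1: [0, -2/5, 8/5, -6/5]
R3 ← R3 + (1/2)·R2: [0, 0, 0, 0]
R4 ← R4 + (5/4)·R2: [0, 0, 0, 0]
R5 ← R5 + (1/4)·R2: [0, 0, 0, 0]
Echelon form has 2 nonzero rows, so rank(B) = 2.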